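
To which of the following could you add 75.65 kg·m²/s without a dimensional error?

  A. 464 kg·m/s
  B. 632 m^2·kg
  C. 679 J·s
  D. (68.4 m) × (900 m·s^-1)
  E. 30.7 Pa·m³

Reference: kg·m²·s⁻¹.
Each option:
  A. kg·m·s⁻¹
  B. kg·m²
  C. J·s = N·m·s = kg·m²·s⁻¹  ← same
  D. [m] · [m·s⁻¹] = m²·s⁻¹
  E. Pa·m³ = N·m⁻²·m³ = kg·m²·s⁻²
Only C. matches kg·m²·s⁻¹.

C.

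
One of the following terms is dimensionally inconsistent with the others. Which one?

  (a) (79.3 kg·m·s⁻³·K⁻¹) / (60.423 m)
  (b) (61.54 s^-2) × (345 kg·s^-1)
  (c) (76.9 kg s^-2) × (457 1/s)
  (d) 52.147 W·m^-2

Reduce each to base SI dimensions:
  (a) [kg·m·s⁻³·K⁻¹] / [m] = kg·s⁻³·K⁻¹
  (b) [s⁻²] · [kg·s⁻¹] = kg·s⁻³
  (c) [kg·s⁻²] · [s⁻¹] = kg·s⁻³
  (d) W·m⁻² = J·s⁻¹·m⁻² = kg·s⁻³
All reduce to kg·s⁻³ except (a), which is kg·s⁻³·K⁻¹.

(a)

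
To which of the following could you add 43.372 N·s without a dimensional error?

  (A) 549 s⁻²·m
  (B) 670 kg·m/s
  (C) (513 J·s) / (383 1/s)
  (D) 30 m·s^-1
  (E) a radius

(B)

Reference: N·s = kg·m·s⁻²·s = kg·m·s⁻¹.
Each option:
  (A) m·s⁻²
  (B) kg·m·s⁻¹  ← same
  (C) [kg·m²·s⁻¹] / [s⁻¹] = kg·m²
  (D) m·s⁻¹
  (E) [radius] = m
Only (B) matches kg·m·s⁻¹.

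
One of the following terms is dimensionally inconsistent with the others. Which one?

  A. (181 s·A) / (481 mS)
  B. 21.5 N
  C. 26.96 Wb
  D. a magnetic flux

Expand each in SI base units:
  A. [s·A] / [kg⁻¹·m⁻²·s³·A²] = kg·m²·s⁻²·A⁻¹
  B. N = kg·m·s⁻²
  C. Wb = V·s = kg·m²·s⁻²·A⁻¹
  D. [magnetic flux] = kg·m²·s⁻²·A⁻¹
All reduce to kg·m²·s⁻²·A⁻¹ except B., which is kg·m·s⁻².

B.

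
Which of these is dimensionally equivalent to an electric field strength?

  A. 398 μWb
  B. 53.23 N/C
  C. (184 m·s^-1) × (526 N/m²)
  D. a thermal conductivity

Reference: [electric field strength] = kg·m·s⁻³·A⁻¹.
Each option:
  A. Wb = V·s = kg·m²·s⁻²·A⁻¹
  B. N·C⁻¹ = kg·m·s⁻²·(s·A)⁻¹ = kg·m·s⁻³·A⁻¹  ← same
  C. [m·s⁻¹] · [kg·m⁻¹·s⁻²] = kg·s⁻³
  D. [thermal conductivity] = kg·m·s⁻³·K⁻¹
Only B. matches kg·m·s⁻³·A⁻¹.

B.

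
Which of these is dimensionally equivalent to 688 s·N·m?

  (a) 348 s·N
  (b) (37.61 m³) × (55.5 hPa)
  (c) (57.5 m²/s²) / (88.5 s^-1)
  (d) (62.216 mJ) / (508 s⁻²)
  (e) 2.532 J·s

(e)

Reference: N·m·s = kg·m·s⁻²·m·s = kg·m²·s⁻¹.
Each option:
  (a) N·s = kg·m·s⁻²·s = kg·m·s⁻¹
  (b) [m³] · [kg·m⁻¹·s⁻²] = kg·m²·s⁻²
  (c) [m²·s⁻²] / [s⁻¹] = m²·s⁻¹
  (d) [kg·m²·s⁻²] / [s⁻²] = kg·m²
  (e) J·s = N·m·s = kg·m²·s⁻¹  ← same
Only (e) matches kg·m²·s⁻¹.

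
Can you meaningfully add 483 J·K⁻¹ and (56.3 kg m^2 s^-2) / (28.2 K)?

Reduce each to base SI dimensions:
  483 J·K⁻¹:  J·K⁻¹ = N·m·K⁻¹ = kg·m²·s⁻²·K⁻¹
  (56.3 kg m^2 s^-2) / (28.2 K):  [kg·m²·s⁻²] / [K] = kg·m²·s⁻²·K⁻¹
Both are kg·m²·s⁻²·K⁻¹, so they have the same dimensions and can be added.

Yes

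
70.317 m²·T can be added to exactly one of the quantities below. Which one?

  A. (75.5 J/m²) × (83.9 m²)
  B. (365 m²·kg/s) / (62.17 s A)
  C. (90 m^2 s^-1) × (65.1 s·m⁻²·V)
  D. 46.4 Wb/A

B.

Reference: T·m² = Wb·m⁻²·m² = kg·m²·s⁻²·A⁻¹.
Each option:
  A. [kg·s⁻²] · [m²] = kg·m²·s⁻²
  B. [kg·m²·s⁻¹] / [s·A] = kg·m²·s⁻²·A⁻¹  ← same
  C. [m²·s⁻¹] · [kg·s⁻²·A⁻¹] = kg·m²·s⁻³·A⁻¹
  D. Wb·A⁻¹ = V·s·A⁻¹ = kg·m²·s⁻²·A⁻²
Only B. matches kg·m²·s⁻²·A⁻¹.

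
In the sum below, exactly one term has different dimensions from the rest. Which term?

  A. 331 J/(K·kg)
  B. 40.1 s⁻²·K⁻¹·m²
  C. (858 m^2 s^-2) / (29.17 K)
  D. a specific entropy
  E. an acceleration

In SI base units:
  A. J·kg⁻¹·K⁻¹ = N·m·kg⁻¹·K⁻¹ = m²·s⁻²·K⁻¹
  B. m²·s⁻²·K⁻¹
  C. [m²·s⁻²] / [K] = m²·s⁻²·K⁻¹
  D. [specific entropy] = m²·s⁻²·K⁻¹
  E. [acceleration] = m·s⁻²
All reduce to m²·s⁻²·K⁻¹ except E., which is m·s⁻².

E.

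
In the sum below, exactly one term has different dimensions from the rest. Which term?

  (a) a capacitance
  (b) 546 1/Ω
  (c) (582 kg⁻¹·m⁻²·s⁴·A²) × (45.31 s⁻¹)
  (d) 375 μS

(a)

Expand each in SI base units:
  (a) [capacitance] = kg⁻¹·m⁻²·s⁴·A²
  (b) Ω⁻¹ = (V·A⁻¹)⁻¹ = kg⁻¹·m⁻²·s³·A²
  (c) [kg⁻¹·m⁻²·s⁴·A²] · [s⁻¹] = kg⁻¹·m⁻²·s³·A²
  (d) S = Ω⁻¹ = kg⁻¹·m⁻²·s³·A²
All reduce to kg⁻¹·m⁻²·s³·A² except (a), which is kg⁻¹·m⁻²·s⁴·A².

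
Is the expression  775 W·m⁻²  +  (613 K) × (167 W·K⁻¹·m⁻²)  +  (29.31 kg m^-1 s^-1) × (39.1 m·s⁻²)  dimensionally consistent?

Yes

Work out the base dimensions of each:
  775 W·m⁻²:  W·m⁻² = J·s⁻¹·m⁻² = kg·s⁻³
  (613 K) × (167 W·K⁻¹·m⁻²):  [K] · [kg·s⁻³·K⁻¹] = kg·s⁻³
  (29.31 kg m^-1 s^-1) × (39.1 m·s⁻²):  [kg·m⁻¹·s⁻¹] · [m·s⁻²] = kg·s⁻³
Every term reduces to kg·s⁻³.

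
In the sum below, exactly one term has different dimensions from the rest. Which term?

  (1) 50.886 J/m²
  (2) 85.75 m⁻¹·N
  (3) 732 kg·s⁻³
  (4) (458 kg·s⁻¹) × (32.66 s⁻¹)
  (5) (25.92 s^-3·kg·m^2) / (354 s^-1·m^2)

Reduce each to base SI dimensions:
  (1) J·m⁻² = N·m·m⁻² = kg·s⁻²
  (2) N·m⁻¹ = kg·m·s⁻²·m⁻¹ = kg·s⁻²
  (3) kg·s⁻³
  (4) [kg·s⁻¹] · [s⁻¹] = kg·s⁻²
  (5) [kg·m²·s⁻³] / [m²·s⁻¹] = kg·s⁻²
All reduce to kg·s⁻² except (3), which is kg·s⁻³.

(3)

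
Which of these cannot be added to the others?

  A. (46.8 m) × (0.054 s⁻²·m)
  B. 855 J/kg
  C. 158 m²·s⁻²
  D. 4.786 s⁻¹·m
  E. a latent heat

In SI base units:
  A. [m] · [m·s⁻²] = m²·s⁻²
  B. J·kg⁻¹ = N·m·kg⁻¹ = m²·s⁻²
  C. m²·s⁻²
  D. m·s⁻¹
  E. [latent heat] = m²·s⁻²
All reduce to m²·s⁻² except D., which is m·s⁻¹.

D.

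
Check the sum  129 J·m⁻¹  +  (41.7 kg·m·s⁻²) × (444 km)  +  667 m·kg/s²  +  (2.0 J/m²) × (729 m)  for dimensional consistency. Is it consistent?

Work out the base dimensions of each:
  129 J·m⁻¹:  J·m⁻¹ = N·m·m⁻¹ = kg·m·s⁻²
  (41.7 kg·m·s⁻²) × (444 km):  [kg·m·s⁻²] · [m] = kg·m²·s⁻²
  667 m·kg/s²:  kg·m·s⁻²
  (2.0 J/m²) × (729 m):  [kg·s⁻²] · [m] = kg·m·s⁻²
The terms do not share a single dimension (kg·m²·s⁻² vs kg·m·s⁻²).

No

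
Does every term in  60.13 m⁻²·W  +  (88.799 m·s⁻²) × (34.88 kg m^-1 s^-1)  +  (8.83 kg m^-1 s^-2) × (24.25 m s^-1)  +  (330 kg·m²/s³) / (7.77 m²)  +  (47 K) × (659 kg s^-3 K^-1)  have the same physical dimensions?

Yes

In SI base units:
  60.13 m⁻²·W:  W·m⁻² = J·s⁻¹·m⁻² = kg·s⁻³
  (88.799 m·s⁻²) × (34.88 kg m^-1 s^-1):  [m·s⁻²] · [kg·m⁻¹·s⁻¹] = kg·s⁻³
  (8.83 kg m^-1 s^-2) × (24.25 m s^-1):  [kg·m⁻¹·s⁻²] · [m·s⁻¹] = kg·s⁻³
  (330 kg·m²/s³) / (7.77 m²):  [kg·m²·s⁻³] / [m²] = kg·s⁻³
  (47 K) × (659 kg s^-3 K^-1):  [K] · [kg·s⁻³·K⁻¹] = kg·s⁻³
Every term reduces to kg·s⁻³.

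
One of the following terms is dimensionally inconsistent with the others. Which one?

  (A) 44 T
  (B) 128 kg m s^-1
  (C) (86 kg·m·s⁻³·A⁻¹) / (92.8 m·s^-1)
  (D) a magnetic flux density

(B)

Work out the base dimensions of each:
  (A) T = Wb·m⁻² = kg·s⁻²·A⁻¹
  (B) kg·m·s⁻¹
  (C) [kg·m·s⁻³·A⁻¹] / [m·s⁻¹] = kg·s⁻²·A⁻¹
  (D) [magnetic flux density] = kg·s⁻²·A⁻¹
All reduce to kg·s⁻²·A⁻¹ except (B), which is kg·m·s⁻¹.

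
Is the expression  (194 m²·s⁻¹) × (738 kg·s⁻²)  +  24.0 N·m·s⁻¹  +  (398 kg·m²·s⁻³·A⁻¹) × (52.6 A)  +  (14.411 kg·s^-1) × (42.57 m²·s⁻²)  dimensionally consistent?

Yes

Expand each in SI base units:
  (194 m²·s⁻¹) × (738 kg·s⁻²):  [m²·s⁻¹] · [kg·s⁻²] = kg·m²·s⁻³
  24.0 N·m·s⁻¹:  N·m·s⁻¹ = kg·m·s⁻²·m·s⁻¹ = kg·m²·s⁻³
  (398 kg·m²·s⁻³·A⁻¹) × (52.6 A):  [kg·m²·s⁻³·A⁻¹] · [A] = kg·m²·s⁻³
  (14.411 kg·s^-1) × (42.57 m²·s⁻²):  [kg·s⁻¹] · [m²·s⁻²] = kg·m²·s⁻³
Every term reduces to kg·m²·s⁻³.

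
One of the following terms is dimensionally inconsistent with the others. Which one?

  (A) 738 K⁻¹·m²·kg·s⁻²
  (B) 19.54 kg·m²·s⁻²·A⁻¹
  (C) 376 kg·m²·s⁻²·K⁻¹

(B)

Reduce each to base SI dimensions:
  (A) kg·m²·s⁻²·K⁻¹
  (B) kg·m²·s⁻²·A⁻¹
  (C) kg·m²·s⁻²·K⁻¹
All reduce to kg·m²·s⁻²·K⁻¹ except (B), which is kg·m²·s⁻²·A⁻¹.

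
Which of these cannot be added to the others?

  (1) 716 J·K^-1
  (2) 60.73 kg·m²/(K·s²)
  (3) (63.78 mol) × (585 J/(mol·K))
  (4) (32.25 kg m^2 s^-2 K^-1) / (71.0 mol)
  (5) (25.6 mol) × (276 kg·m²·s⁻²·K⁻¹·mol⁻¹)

Expand each in SI base units:
  (1) J·K⁻¹ = N·m·K⁻¹ = kg·m²·s⁻²·K⁻¹
  (2) kg·m²·s⁻²·K⁻¹
  (3) [mol] · [kg·m²·s⁻²·K⁻¹·mol⁻¹] = kg·m²·s⁻²·K⁻¹
  (4) [kg·m²·s⁻²·K⁻¹] / [mol] = kg·m²·s⁻²·K⁻¹·mol⁻¹
  (5) [mol] · [kg·m²·s⁻²·K⁻¹·mol⁻¹] = kg·m²·s⁻²·K⁻¹
All reduce to kg·m²·s⁻²·K⁻¹ except (4), which is kg·m²·s⁻²·K⁻¹·mol⁻¹.

(4)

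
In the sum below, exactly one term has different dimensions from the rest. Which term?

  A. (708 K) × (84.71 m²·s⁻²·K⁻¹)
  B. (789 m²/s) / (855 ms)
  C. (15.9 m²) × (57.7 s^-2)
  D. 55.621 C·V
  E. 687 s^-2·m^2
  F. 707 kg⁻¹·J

Work out the base dimensions of each:
  A. [K] · [m²·s⁻²·K⁻¹] = m²·s⁻²
  B. [m²·s⁻¹] / [s] = m²·s⁻²
  C. [m²] · [s⁻²] = m²·s⁻²
  D. C·V = s·A·J·C⁻¹ = kg·m²·s⁻²
  E. m²·s⁻²
  F. J·kg⁻¹ = N·m·kg⁻¹ = m²·s⁻²
All reduce to m²·s⁻² except D., which is kg·m²·s⁻².

D.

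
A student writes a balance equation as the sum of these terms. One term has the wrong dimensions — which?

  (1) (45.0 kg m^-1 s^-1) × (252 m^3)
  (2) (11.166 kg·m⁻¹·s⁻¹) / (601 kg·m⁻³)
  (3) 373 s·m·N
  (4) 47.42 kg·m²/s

Expand each in SI base units:
  (1) [kg·m⁻¹·s⁻¹] · [m³] = kg·m²·s⁻¹
  (2) [kg·m⁻¹·s⁻¹] / [kg·m⁻³] = m²·s⁻¹
  (3) N·m·s = kg·m·s⁻²·m·s = kg·m²·s⁻¹
  (4) kg·m²·s⁻¹
All reduce to kg·m²·s⁻¹ except (2), which is m²·s⁻¹.

(2)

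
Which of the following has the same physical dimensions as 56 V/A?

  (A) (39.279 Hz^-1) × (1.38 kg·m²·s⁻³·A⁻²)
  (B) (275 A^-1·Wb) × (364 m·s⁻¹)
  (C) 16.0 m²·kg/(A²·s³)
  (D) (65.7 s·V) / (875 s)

Reference: V·A⁻¹ = J·C⁻¹·A⁻¹ = kg·m²·s⁻³·A⁻².
Each option:
  (A) [s] · [kg·m²·s⁻³·A⁻²] = kg·m²·s⁻²·A⁻²
  (B) [kg·m²·s⁻²·A⁻²] · [m·s⁻¹] = kg·m³·s⁻³·A⁻²
  (C) kg·m²·s⁻³·A⁻²  ← same
  (D) [kg·m²·s⁻²·A⁻¹] / [s] = kg·m²·s⁻³·A⁻¹
Only (C) matches kg·m²·s⁻³·A⁻².

(C)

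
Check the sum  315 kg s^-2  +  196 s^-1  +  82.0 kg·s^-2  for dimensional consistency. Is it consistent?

In SI base units:
  315 kg s^-2:  kg·s⁻²
  196 s^-1:  s⁻¹
  82.0 kg·s^-2:  kg·s⁻²
The terms do not share a single dimension (kg·s⁻² vs s⁻¹).

No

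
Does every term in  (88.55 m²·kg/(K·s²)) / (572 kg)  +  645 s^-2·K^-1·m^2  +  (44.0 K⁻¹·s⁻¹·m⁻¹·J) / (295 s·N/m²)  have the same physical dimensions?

Reduce each to base SI dimensions:
  (88.55 m²·kg/(K·s²)) / (572 kg):  [kg·m²·s⁻²·K⁻¹] / [kg] = m²·s⁻²·K⁻¹
  645 s^-2·K^-1·m^2:  m²·s⁻²·K⁻¹
  (44.0 K⁻¹·s⁻¹·m⁻¹·J) / (295 s·N/m²):  [kg·m·s⁻³·K⁻¹] / [kg·m⁻¹·s⁻¹] = m²·s⁻²·K⁻¹
Every term reduces to m²·s⁻²·K⁻¹.

Yes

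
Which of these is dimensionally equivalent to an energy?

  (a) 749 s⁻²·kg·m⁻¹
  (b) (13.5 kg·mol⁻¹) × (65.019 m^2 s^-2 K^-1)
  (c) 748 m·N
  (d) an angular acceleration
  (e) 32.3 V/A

Reference: [energy] = kg·m²·s⁻².
Each option:
  (a) kg·m⁻¹·s⁻²
  (b) [kg·mol⁻¹] · [m²·s⁻²·K⁻¹] = kg·m²·s⁻²·K⁻¹·mol⁻¹
  (c) N·m = kg·m·s⁻²·m = kg·m²·s⁻²  ← same
  (d) [angular acceleration] = s⁻²
  (e) V·A⁻¹ = J·C⁻¹·A⁻¹ = kg·m²·s⁻³·A⁻²
Only (c) matches kg·m²·s⁻².

(c)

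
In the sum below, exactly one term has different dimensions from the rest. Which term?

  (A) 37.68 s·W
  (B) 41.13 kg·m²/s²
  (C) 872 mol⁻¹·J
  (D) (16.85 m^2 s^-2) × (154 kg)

(C)

In SI base units:
  (A) W·s = J·s⁻¹·s = kg·m²·s⁻²
  (B) kg·m²·s⁻²
  (C) J·mol⁻¹ = N·m·mol⁻¹ = kg·m²·s⁻²·mol⁻¹
  (D) [m²·s⁻²] · [kg] = kg·m²·s⁻²
All reduce to kg·m²·s⁻² except (C), which is kg·m²·s⁻²·mol⁻¹.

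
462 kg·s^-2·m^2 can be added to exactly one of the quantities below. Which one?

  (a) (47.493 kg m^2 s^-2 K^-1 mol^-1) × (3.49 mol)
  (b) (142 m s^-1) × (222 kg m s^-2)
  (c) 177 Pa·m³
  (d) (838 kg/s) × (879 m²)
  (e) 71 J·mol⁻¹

(c)

Reference: kg·m²·s⁻².
Each option:
  (a) [kg·m²·s⁻²·K⁻¹·mol⁻¹] · [mol] = kg·m²·s⁻²·K⁻¹
  (b) [m·s⁻¹] · [kg·m·s⁻²] = kg·m²·s⁻³
  (c) Pa·m³ = N·m⁻²·m³ = kg·m²·s⁻²  ← same
  (d) [kg·s⁻¹] · [m²] = kg·m²·s⁻¹
  (e) J·mol⁻¹ = N·m·mol⁻¹ = kg·m²·s⁻²·mol⁻¹
Only (c) matches kg·m²·s⁻².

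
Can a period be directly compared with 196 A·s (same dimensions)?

No

Dimensions:
  a period:  [period] = s
  196 A·s:  A·s = s·A
s ≠ s·A, so they cannot be added.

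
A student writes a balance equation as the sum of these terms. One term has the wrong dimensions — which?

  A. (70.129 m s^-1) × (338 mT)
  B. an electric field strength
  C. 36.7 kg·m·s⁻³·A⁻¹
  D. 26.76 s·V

D.

In SI base units:
  A. [m·s⁻¹] · [kg·s⁻²·A⁻¹] = kg·m·s⁻³·A⁻¹
  B. [electric field strength] = kg·m·s⁻³·A⁻¹
  C. kg·m·s⁻³·A⁻¹
  D. V·s = J·C⁻¹·s = kg·m²·s⁻²·A⁻¹
All reduce to kg·m·s⁻³·A⁻¹ except D., which is kg·m²·s⁻²·A⁻¹.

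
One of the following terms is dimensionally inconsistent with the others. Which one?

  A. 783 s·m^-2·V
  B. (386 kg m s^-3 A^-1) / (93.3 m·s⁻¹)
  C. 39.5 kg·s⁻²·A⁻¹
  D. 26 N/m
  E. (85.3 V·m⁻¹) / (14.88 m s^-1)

D.

In SI base units:
  A. V·s·m⁻² = J·C⁻¹·s·m⁻² = kg·s⁻²·A⁻¹
  B. [kg·m·s⁻³·A⁻¹] / [m·s⁻¹] = kg·s⁻²·A⁻¹
  C. kg·s⁻²·A⁻¹
  D. N·m⁻¹ = kg·m·s⁻²·m⁻¹ = kg·s⁻²
  E. [kg·m·s⁻³·A⁻¹] / [m·s⁻¹] = kg·s⁻²·A⁻¹
All reduce to kg·s⁻²·A⁻¹ except D., which is kg·s⁻².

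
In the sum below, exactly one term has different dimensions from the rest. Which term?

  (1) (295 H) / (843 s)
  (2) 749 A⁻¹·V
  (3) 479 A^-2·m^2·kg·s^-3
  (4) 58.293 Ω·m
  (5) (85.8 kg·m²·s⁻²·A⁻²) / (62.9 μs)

(4)

Reduce each to base SI dimensions:
  (1) [kg·m²·s⁻²·A⁻²] / [s] = kg·m²·s⁻³·A⁻²
  (2) V·A⁻¹ = J·C⁻¹·A⁻¹ = kg·m²·s⁻³·A⁻²
  (3) kg·m²·s⁻³·A⁻²
  (4) Ω·m = V·A⁻¹·m = kg·m³·s⁻³·A⁻²
  (5) [kg·m²·s⁻²·A⁻²] / [s] = kg·m²·s⁻³·A⁻²
All reduce to kg·m²·s⁻³·A⁻² except (4), which is kg·m³·s⁻³·A⁻².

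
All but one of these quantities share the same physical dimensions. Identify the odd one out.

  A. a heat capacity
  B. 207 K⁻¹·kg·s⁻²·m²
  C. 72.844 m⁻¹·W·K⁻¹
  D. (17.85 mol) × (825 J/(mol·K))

C.

Dimensions:
  A. [heat capacity] = kg·m²·s⁻²·K⁻¹
  B. kg·m²·s⁻²·K⁻¹
  C. W·m⁻¹·K⁻¹ = J·s⁻¹·m⁻¹·K⁻¹ = kg·m·s⁻³·K⁻¹
  D. [mol] · [kg·m²·s⁻²·K⁻¹·mol⁻¹] = kg·m²·s⁻²·K⁻¹
All reduce to kg·m²·s⁻²·K⁻¹ except C., which is kg·m·s⁻³·K⁻¹.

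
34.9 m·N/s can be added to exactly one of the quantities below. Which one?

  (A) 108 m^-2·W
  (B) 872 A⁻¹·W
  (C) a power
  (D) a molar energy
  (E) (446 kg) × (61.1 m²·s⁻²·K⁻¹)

(C)

Reference: N·m·s⁻¹ = kg·m·s⁻²·m·s⁻¹ = kg·m²·s⁻³.
Each option:
  (A) W·m⁻² = J·s⁻¹·m⁻² = kg·s⁻³
  (B) W·A⁻¹ = J·s⁻¹·A⁻¹ = kg·m²·s⁻³·A⁻¹
  (C) [power] = kg·m²·s⁻³  ← same
  (D) [molar energy] = kg·m²·s⁻²·mol⁻¹
  (E) [kg] · [m²·s⁻²·K⁻¹] = kg·m²·s⁻²·K⁻¹
Only (C) matches kg·m²·s⁻³.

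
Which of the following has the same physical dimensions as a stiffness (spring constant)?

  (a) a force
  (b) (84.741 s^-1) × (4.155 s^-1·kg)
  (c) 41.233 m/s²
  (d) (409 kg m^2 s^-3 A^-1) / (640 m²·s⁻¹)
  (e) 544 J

Reference: [stiffness (spring constant)] = kg·s⁻².
Each option:
  (a) [force] = kg·m·s⁻²
  (b) [s⁻¹] · [kg·s⁻¹] = kg·s⁻²  ← same
  (c) m·s⁻²
  (d) [kg·m²·s⁻³·A⁻¹] / [m²·s⁻¹] = kg·s⁻²·A⁻¹
  (e) J = N·m = kg·m²·s⁻²
Only (b) matches kg·s⁻².

(b)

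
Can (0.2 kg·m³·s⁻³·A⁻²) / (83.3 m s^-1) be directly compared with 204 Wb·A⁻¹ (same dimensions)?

Yes

Dimensions:
  (0.2 kg·m³·s⁻³·A⁻²) / (83.3 m s^-1):  [kg·m³·s⁻³·A⁻²] / [m·s⁻¹] = kg·m²·s⁻²·A⁻²
  204 Wb·A⁻¹:  Wb·A⁻¹ = V·s·A⁻¹ = kg·m²·s⁻²·A⁻²
Both are kg·m²·s⁻²·A⁻², so they have the same dimensions and can be added.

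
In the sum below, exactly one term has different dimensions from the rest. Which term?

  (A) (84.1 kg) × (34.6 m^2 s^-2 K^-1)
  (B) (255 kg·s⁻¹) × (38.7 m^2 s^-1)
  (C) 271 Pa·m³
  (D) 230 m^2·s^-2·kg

(A)

In SI base units:
  (A) [kg] · [m²·s⁻²·K⁻¹] = kg·m²·s⁻²·K⁻¹
  (B) [kg·s⁻¹] · [m²·s⁻¹] = kg·m²·s⁻²
  (C) Pa·m³ = N·m⁻²·m³ = kg·m²·s⁻²
  (D) kg·m²·s⁻²
All reduce to kg·m²·s⁻² except (A), which is kg·m²·s⁻²·K⁻¹.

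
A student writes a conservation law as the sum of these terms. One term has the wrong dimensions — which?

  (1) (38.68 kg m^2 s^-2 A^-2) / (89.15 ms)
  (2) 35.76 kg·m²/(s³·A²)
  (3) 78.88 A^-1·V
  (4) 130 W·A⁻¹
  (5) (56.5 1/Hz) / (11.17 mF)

(4)

Dimensions:
  (1) [kg·m²·s⁻²·A⁻²] / [s] = kg·m²·s⁻³·A⁻²
  (2) kg·m²·s⁻³·A⁻²
  (3) V·A⁻¹ = J·C⁻¹·A⁻¹ = kg·m²·s⁻³·A⁻²
  (4) W·A⁻¹ = J·s⁻¹·A⁻¹ = kg·m²·s⁻³·A⁻¹
  (5) [s] / [kg⁻¹·m⁻²·s⁴·A²] = kg·m²·s⁻³·A⁻²
All reduce to kg·m²·s⁻³·A⁻² except (4), which is kg·m²·s⁻³·A⁻¹.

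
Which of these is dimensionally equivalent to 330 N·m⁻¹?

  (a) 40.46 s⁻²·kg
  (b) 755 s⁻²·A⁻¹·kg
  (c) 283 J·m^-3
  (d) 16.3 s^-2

Reference: N·m⁻¹ = kg·m·s⁻²·m⁻¹ = kg·s⁻².
Each option:
  (a) kg·s⁻²  ← same
  (b) kg·s⁻²·A⁻¹
  (c) J·m⁻³ = N·m·m⁻³ = kg·m⁻¹·s⁻²
  (d) s⁻²
Only (a) matches kg·s⁻².

(a)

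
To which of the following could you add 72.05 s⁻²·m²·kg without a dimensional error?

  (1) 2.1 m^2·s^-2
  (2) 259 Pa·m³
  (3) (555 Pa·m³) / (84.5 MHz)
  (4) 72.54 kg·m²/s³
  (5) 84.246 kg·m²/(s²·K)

Reference: kg·m²·s⁻².
Each option:
  (1) m²·s⁻²
  (2) Pa·m³ = N·m⁻²·m³ = kg·m²·s⁻²  ← same
  (3) [kg·m²·s⁻²] / [s⁻¹] = kg·m²·s⁻¹
  (4) kg·m²·s⁻³
  (5) kg·m²·s⁻²·K⁻¹
Only (2) matches kg·m²·s⁻².

(2)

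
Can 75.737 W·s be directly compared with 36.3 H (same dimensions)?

Expand each in SI base units:
  75.737 W·s:  W·s = J·s⁻¹·s = kg·m²·s⁻²
  36.3 H:  H = V·s·A⁻¹ = kg·m²·s⁻²·A⁻²
kg·m²·s⁻² ≠ kg·m²·s⁻²·A⁻², so they cannot be added.

No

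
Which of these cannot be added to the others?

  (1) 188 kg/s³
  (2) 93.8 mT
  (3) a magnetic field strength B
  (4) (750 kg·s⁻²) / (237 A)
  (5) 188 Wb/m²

Expand each in SI base units:
  (1) kg·s⁻³
  (2) T = Wb·m⁻² = kg·s⁻²·A⁻¹
  (3) [magnetic field strength B] = kg·s⁻²·A⁻¹
  (4) [kg·s⁻²] / [A] = kg·s⁻²·A⁻¹
  (5) Wb·m⁻² = V·s·m⁻² = kg·s⁻²·A⁻¹
All reduce to kg·s⁻²·A⁻¹ except (1), which is kg·s⁻³.

(1)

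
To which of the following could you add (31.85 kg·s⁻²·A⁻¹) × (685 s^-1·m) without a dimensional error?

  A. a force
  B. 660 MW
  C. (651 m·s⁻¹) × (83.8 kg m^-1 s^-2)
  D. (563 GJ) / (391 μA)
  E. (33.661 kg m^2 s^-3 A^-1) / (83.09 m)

Reference: [kg·s⁻²·A⁻¹] · [m·s⁻¹] = kg·m·s⁻³·A⁻¹.
Each option:
  A. [force] = kg·m·s⁻²
  B. W = J·s⁻¹ = kg·m²·s⁻³
  C. [m·s⁻¹] · [kg·m⁻¹·s⁻²] = kg·s⁻³
  D. [kg·m²·s⁻²] / [A] = kg·m²·s⁻²·A⁻¹
  E. [kg·m²·s⁻³·A⁻¹] / [m] = kg·m·s⁻³·A⁻¹  ← same
Only E. matches kg·m·s⁻³·A⁻¹.

E.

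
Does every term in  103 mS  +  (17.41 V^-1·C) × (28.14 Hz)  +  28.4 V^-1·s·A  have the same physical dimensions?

No

Reduce each to base SI dimensions:
  103 mS:  S = Ω⁻¹ = kg⁻¹·m⁻²·s³·A²
  (17.41 V^-1·C) × (28.14 Hz):  [kg⁻¹·m⁻²·s⁴·A²] · [s⁻¹] = kg⁻¹·m⁻²·s³·A²
  28.4 V^-1·s·A:  A·s·V⁻¹ = A·s·(J·C⁻¹)⁻¹ = kg⁻¹·m⁻²·s⁴·A²
The terms do not share a single dimension (kg⁻¹·m⁻²·s³·A² vs kg⁻¹·m⁻²·s⁴·A²).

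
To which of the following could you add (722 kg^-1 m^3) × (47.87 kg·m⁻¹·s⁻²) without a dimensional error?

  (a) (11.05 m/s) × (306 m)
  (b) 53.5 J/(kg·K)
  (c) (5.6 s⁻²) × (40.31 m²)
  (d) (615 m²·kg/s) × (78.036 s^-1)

Reference: [kg⁻¹·m³] · [kg·m⁻¹·s⁻²] = m²·s⁻².
Each option:
  (a) [m·s⁻¹] · [m] = m²·s⁻¹
  (b) J·kg⁻¹·K⁻¹ = N·m·kg⁻¹·K⁻¹ = m²·s⁻²·K⁻¹
  (c) [s⁻²] · [m²] = m²·s⁻²  ← same
  (d) [kg·m²·s⁻¹] · [s⁻¹] = kg·m²·s⁻²
Only (c) matches m²·s⁻².

(c)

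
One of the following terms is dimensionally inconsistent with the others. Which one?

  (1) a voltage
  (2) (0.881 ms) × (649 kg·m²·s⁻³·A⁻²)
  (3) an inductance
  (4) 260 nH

Reduce each to base SI dimensions:
  (1) [voltage] = kg·m²·s⁻³·A⁻¹
  (2) [s] · [kg·m²·s⁻³·A⁻²] = kg·m²·s⁻²·A⁻²
  (3) [inductance] = kg·m²·s⁻²·A⁻²
  (4) H = V·s·A⁻¹ = kg·m²·s⁻²·A⁻²
All reduce to kg·m²·s⁻²·A⁻² except (1), which is kg·m²·s⁻³·A⁻¹.

(1)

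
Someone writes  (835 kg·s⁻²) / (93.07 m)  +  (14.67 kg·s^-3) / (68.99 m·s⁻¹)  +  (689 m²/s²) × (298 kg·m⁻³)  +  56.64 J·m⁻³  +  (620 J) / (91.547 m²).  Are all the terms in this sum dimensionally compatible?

No

Work out the base dimensions of each:
  (835 kg·s⁻²) / (93.07 m):  [kg·s⁻²] / [m] = kg·m⁻¹·s⁻²
  (14.67 kg·s^-3) / (68.99 m·s⁻¹):  [kg·s⁻³] / [m·s⁻¹] = kg·m⁻¹·s⁻²
  (689 m²/s²) × (298 kg·m⁻³):  [m²·s⁻²] · [kg·m⁻³] = kg·m⁻¹·s⁻²
  56.64 J·m⁻³:  J·m⁻³ = N·m·m⁻³ = kg·m⁻¹·s⁻²
  (620 J) / (91.547 m²):  [kg·m²·s⁻²] / [m²] = kg·s⁻²
The terms do not share a single dimension (kg·m⁻¹·s⁻² vs kg·s⁻²).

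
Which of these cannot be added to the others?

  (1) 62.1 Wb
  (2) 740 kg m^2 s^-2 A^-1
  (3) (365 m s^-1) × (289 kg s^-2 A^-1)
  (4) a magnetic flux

(3)

Reduce each to base SI dimensions:
  (1) Wb = V·s = kg·m²·s⁻²·A⁻¹
  (2) kg·m²·s⁻²·A⁻¹
  (3) [m·s⁻¹] · [kg·s⁻²·A⁻¹] = kg·m·s⁻³·A⁻¹
  (4) [magnetic flux] = kg·m²·s⁻²·A⁻¹
All reduce to kg·m²·s⁻²·A⁻¹ except (3), which is kg·m·s⁻³·A⁻¹.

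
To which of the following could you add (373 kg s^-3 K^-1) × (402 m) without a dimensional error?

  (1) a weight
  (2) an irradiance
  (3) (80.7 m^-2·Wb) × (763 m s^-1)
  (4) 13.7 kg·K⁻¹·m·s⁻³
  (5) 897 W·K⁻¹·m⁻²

Reference: [kg·s⁻³·K⁻¹] · [m] = kg·m·s⁻³·K⁻¹.
Each option:
  (1) [weight] = kg·m·s⁻²
  (2) [irradiance] = kg·s⁻³
  (3) [kg·s⁻²·A⁻¹] · [m·s⁻¹] = kg·m·s⁻³·A⁻¹
  (4) kg·m·s⁻³·K⁻¹  ← same
  (5) W·m⁻²·K⁻¹ = J·s⁻¹·m⁻²·K⁻¹ = kg·s⁻³·K⁻¹
Only (4) matches kg·m·s⁻³·K⁻¹.

(4)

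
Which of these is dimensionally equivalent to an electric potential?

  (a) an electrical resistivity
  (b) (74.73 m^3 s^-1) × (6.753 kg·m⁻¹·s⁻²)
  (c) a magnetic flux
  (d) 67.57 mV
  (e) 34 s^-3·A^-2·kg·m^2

Reference: [electric potential] = kg·m²·s⁻³·A⁻¹.
Each option:
  (a) [electrical resistivity] = kg·m³·s⁻³·A⁻²
  (b) [m³·s⁻¹] · [kg·m⁻¹·s⁻²] = kg·m²·s⁻³
  (c) [magnetic flux] = kg·m²·s⁻²·A⁻¹
  (d) V = J·C⁻¹ = kg·m²·s⁻³·A⁻¹  ← same
  (e) kg·m²·s⁻³·A⁻²
Only (d) matches kg·m²·s⁻³·A⁻¹.

(d)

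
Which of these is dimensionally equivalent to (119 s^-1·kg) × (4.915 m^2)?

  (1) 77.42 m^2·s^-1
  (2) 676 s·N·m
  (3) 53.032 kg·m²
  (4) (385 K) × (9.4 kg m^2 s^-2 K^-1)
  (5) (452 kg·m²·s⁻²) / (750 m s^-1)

(2)

Reference: [kg·s⁻¹] · [m²] = kg·m²·s⁻¹.
Each option:
  (1) m²·s⁻¹
  (2) N·m·s = kg·m·s⁻²·m·s = kg·m²·s⁻¹  ← same
  (3) kg·m²
  (4) [K] · [kg·m²·s⁻²·K⁻¹] = kg·m²·s⁻²
  (5) [kg·m²·s⁻²] / [m·s⁻¹] = kg·m·s⁻¹
Only (2) matches kg·m²·s⁻¹.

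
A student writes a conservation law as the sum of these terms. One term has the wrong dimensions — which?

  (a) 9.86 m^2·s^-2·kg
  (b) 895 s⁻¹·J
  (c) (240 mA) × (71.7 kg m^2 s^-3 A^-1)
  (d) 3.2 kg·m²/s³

(a)

Work out the base dimensions of each:
  (a) kg·m²·s⁻²
  (b) J·s⁻¹ = N·m·s⁻¹ = kg·m²·s⁻³
  (c) [A] · [kg·m²·s⁻³·A⁻¹] = kg·m²·s⁻³
  (d) kg·m²·s⁻³
All reduce to kg·m²·s⁻³ except (a), which is kg·m²·s⁻².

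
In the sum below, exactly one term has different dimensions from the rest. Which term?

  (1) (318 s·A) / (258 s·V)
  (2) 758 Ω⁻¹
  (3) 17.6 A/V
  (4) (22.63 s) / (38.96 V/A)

Dimensions:
  (1) [s·A] / [kg·m²·s⁻²·A⁻¹] = kg⁻¹·m⁻²·s³·A²
  (2) Ω⁻¹ = (V·A⁻¹)⁻¹ = kg⁻¹·m⁻²·s³·A²
  (3) A·V⁻¹ = A·(J·C⁻¹)⁻¹ = kg⁻¹·m⁻²·s³·A²
  (4) [s] / [kg·m²·s⁻³·A⁻²] = kg⁻¹·m⁻²·s⁴·A²
All reduce to kg⁻¹·m⁻²·s³·A² except (4), which is kg⁻¹·m⁻²·s⁴·A².

(4)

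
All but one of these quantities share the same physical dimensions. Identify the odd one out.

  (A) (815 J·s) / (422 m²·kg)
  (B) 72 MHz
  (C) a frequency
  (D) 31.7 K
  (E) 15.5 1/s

(D)

Expand each in SI base units:
  (A) [kg·m²·s⁻¹] / [kg·m²] = s⁻¹
  (B) Hz = s⁻¹
  (C) [frequency] = s⁻¹
  (D) K
  (E) s⁻¹
All reduce to s⁻¹ except (D), which is K.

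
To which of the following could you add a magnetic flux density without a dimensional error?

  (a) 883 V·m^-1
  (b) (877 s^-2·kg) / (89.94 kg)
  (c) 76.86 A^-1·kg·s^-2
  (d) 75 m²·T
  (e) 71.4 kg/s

Reference: [magnetic flux density] = kg·s⁻²·A⁻¹.
Each option:
  (a) V·m⁻¹ = J·C⁻¹·m⁻¹ = kg·m·s⁻³·A⁻¹
  (b) [kg·s⁻²] / [kg] = s⁻²
  (c) kg·s⁻²·A⁻¹  ← same
  (d) T·m² = Wb·m⁻²·m² = kg·m²·s⁻²·A⁻¹
  (e) kg·s⁻¹
Only (c) matches kg·s⁻²·A⁻¹.

(c)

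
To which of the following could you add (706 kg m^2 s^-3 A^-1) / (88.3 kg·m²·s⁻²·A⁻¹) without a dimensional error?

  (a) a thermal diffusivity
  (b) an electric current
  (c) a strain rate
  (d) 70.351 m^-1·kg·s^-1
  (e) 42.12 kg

(c)

Reference: [kg·m²·s⁻³·A⁻¹] / [kg·m²·s⁻²·A⁻¹] = s⁻¹.
Each option:
  (a) [thermal diffusivity] = m²·s⁻¹
  (b) [electric current] = A
  (c) [strain rate] = s⁻¹  ← same
  (d) kg·m⁻¹·s⁻¹
  (e) kg
Only (c) matches s⁻¹.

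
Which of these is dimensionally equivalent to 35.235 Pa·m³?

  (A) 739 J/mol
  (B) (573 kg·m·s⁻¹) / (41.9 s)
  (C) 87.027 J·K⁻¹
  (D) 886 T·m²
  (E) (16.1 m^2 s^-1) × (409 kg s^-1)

(E)

Reference: Pa·m³ = N·m⁻²·m³ = kg·m²·s⁻².
Each option:
  (A) J·mol⁻¹ = N·m·mol⁻¹ = kg·m²·s⁻²·mol⁻¹
  (B) [kg·m·s⁻¹] / [s] = kg·m·s⁻²
  (C) J·K⁻¹ = N·m·K⁻¹ = kg·m²·s⁻²·K⁻¹
  (D) T·m² = Wb·m⁻²·m² = kg·m²·s⁻²·A⁻¹
  (E) [m²·s⁻¹] · [kg·s⁻¹] = kg·m²·s⁻²  ← same
Only (E) matches kg·m²·s⁻².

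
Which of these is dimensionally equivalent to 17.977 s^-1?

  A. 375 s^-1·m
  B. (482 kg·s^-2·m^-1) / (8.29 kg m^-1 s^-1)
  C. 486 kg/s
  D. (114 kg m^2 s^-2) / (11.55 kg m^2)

Reference: s⁻¹.
Each option:
  A. m·s⁻¹
  B. [kg·m⁻¹·s⁻²] / [kg·m⁻¹·s⁻¹] = s⁻¹  ← same
  C. kg·s⁻¹
  D. [kg·m²·s⁻²] / [kg·m²] = s⁻²
Only B. matches s⁻¹.

B.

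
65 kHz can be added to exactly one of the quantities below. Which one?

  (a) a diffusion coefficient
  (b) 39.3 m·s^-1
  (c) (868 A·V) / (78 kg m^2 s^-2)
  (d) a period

(c)

Reference: Hz = s⁻¹.
Each option:
  (a) [diffusion coefficient] = m²·s⁻¹
  (b) m·s⁻¹
  (c) [kg·m²·s⁻³] / [kg·m²·s⁻²] = s⁻¹  ← same
  (d) [period] = s
Only (c) matches s⁻¹.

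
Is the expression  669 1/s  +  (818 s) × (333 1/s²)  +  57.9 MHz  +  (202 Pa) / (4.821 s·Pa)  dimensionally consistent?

Work out the base dimensions of each:
  669 1/s:  s⁻¹
  (818 s) × (333 1/s²):  [s] · [s⁻²] = s⁻¹
  57.9 MHz:  Hz = s⁻¹
  (202 Pa) / (4.821 s·Pa):  [kg·m⁻¹·s⁻²] / [kg·m⁻¹·s⁻¹] = s⁻¹
Every term reduces to s⁻¹.

Yes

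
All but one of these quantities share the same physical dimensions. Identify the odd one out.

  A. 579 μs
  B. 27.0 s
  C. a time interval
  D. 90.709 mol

Reduce each to base SI dimensions:
  A. s
  B. s
  C. [time interval] = s
  D. mol
All reduce to s except D., which is mol.

D.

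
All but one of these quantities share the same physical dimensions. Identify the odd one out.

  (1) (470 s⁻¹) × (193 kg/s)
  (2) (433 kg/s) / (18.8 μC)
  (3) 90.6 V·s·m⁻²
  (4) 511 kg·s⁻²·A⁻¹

Expand each in SI base units:
  (1) [s⁻¹] · [kg·s⁻¹] = kg·s⁻²
  (2) [kg·s⁻¹] / [s·A] = kg·s⁻²·A⁻¹
  (3) V·s·m⁻² = J·C⁻¹·s·m⁻² = kg·s⁻²·A⁻¹
  (4) kg·s⁻²·A⁻¹
All reduce to kg·s⁻²·A⁻¹ except (1), which is kg·s⁻².

(1)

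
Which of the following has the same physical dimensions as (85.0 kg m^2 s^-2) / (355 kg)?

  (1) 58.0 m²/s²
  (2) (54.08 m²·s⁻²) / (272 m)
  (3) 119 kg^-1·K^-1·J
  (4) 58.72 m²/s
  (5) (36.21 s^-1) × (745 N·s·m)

(1)

Reference: [kg·m²·s⁻²] / [kg] = m²·s⁻².
Each option:
  (1) m²·s⁻²  ← same
  (2) [m²·s⁻²] / [m] = m·s⁻²
  (3) J·kg⁻¹·K⁻¹ = N·m·kg⁻¹·K⁻¹ = m²·s⁻²·K⁻¹
  (4) m²·s⁻¹
  (5) [s⁻¹] · [kg·m²·s⁻¹] = kg·m²·s⁻²
Only (1) matches m²·s⁻².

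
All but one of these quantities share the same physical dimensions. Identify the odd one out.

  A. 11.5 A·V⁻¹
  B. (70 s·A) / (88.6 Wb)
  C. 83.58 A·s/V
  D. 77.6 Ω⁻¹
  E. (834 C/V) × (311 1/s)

In SI base units:
  A. A·V⁻¹ = A·(J·C⁻¹)⁻¹ = kg⁻¹·m⁻²·s³·A²
  B. [s·A] / [kg·m²·s⁻²·A⁻¹] = kg⁻¹·m⁻²·s³·A²
  C. A·s·V⁻¹ = A·s·(J·C⁻¹)⁻¹ = kg⁻¹·m⁻²·s⁴·A²
  D. Ω⁻¹ = (V·A⁻¹)⁻¹ = kg⁻¹·m⁻²·s³·A²
  E. [kg⁻¹·m⁻²·s⁴·A²] · [s⁻¹] = kg⁻¹·m⁻²·s³·A²
All reduce to kg⁻¹·m⁻²·s³·A² except C., which is kg⁻¹·m⁻²·s⁴·A².

C.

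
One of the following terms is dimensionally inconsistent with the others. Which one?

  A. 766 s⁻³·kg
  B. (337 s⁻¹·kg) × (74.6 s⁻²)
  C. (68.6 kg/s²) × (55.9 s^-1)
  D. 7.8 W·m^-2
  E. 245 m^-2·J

In SI base units:
  A. kg·s⁻³
  B. [kg·s⁻¹] · [s⁻²] = kg·s⁻³
  C. [kg·s⁻²] · [s⁻¹] = kg·s⁻³
  D. W·m⁻² = J·s⁻¹·m⁻² = kg·s⁻³
  E. J·m⁻² = N·m·m⁻² = kg·s⁻²
All reduce to kg·s⁻³ except E., which is kg·s⁻².

E.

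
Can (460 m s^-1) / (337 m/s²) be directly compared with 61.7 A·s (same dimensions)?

No

Work out the base dimensions of each:
  (460 m s^-1) / (337 m/s²):  [m·s⁻¹] / [m·s⁻²] = s
  61.7 A·s:  A·s = s·A
s ≠ s·A, so they cannot be added.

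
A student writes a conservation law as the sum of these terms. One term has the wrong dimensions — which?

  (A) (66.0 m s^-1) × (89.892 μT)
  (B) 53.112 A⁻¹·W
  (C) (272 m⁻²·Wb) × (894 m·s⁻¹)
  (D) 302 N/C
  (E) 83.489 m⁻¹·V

(B)

Dimensions:
  (A) [m·s⁻¹] · [kg·s⁻²·A⁻¹] = kg·m·s⁻³·A⁻¹
  (B) W·A⁻¹ = J·s⁻¹·A⁻¹ = kg·m²·s⁻³·A⁻¹
  (C) [kg·s⁻²·A⁻¹] · [m·s⁻¹] = kg·m·s⁻³·A⁻¹
  (D) N·C⁻¹ = kg·m·s⁻²·(s·A)⁻¹ = kg·m·s⁻³·A⁻¹
  (E) V·m⁻¹ = J·C⁻¹·m⁻¹ = kg·m·s⁻³·A⁻¹
All reduce to kg·m·s⁻³·A⁻¹ except (B), which is kg·m²·s⁻³·A⁻¹.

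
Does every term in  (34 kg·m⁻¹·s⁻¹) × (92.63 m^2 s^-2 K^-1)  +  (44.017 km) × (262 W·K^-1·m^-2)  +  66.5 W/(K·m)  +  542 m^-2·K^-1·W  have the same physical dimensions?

Work out the base dimensions of each:
  (34 kg·m⁻¹·s⁻¹) × (92.63 m^2 s^-2 K^-1):  [kg·m⁻¹·s⁻¹] · [m²·s⁻²·K⁻¹] = kg·m·s⁻³·K⁻¹
  (44.017 km) × (262 W·K^-1·m^-2):  [m] · [kg·s⁻³·K⁻¹] = kg·m·s⁻³·K⁻¹
  66.5 W/(K·m):  W·m⁻¹·K⁻¹ = J·s⁻¹·m⁻¹·K⁻¹ = kg·m·s⁻³·K⁻¹
  542 m^-2·K^-1·W:  W·m⁻²·K⁻¹ = J·s⁻¹·m⁻²·K⁻¹ = kg·s⁻³·K⁻¹
The terms do not share a single dimension (kg·m·s⁻³·K⁻¹ vs kg·s⁻³·K⁻¹).

No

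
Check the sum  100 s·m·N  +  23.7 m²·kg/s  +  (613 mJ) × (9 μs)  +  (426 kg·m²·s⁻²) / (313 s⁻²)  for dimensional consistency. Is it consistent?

No

Expand each in SI base units:
  100 s·m·N:  N·m·s = kg·m·s⁻²·m·s = kg·m²·s⁻¹
  23.7 m²·kg/s:  kg·m²·s⁻¹
  (613 mJ) × (9 μs):  [kg·m²·s⁻²] · [s] = kg·m²·s⁻¹
  (426 kg·m²·s⁻²) / (313 s⁻²):  [kg·m²·s⁻²] / [s⁻²] = kg·m²
The terms do not share a single dimension (kg·m² vs kg·m²·s⁻¹).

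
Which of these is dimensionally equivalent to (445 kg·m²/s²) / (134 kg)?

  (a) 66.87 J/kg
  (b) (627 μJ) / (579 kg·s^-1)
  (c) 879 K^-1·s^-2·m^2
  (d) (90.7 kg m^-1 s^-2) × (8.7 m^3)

Reference: [kg·m²·s⁻²] / [kg] = m²·s⁻².
Each option:
  (a) J·kg⁻¹ = N·m·kg⁻¹ = m²·s⁻²  ← same
  (b) [kg·m²·s⁻²] / [kg·s⁻¹] = m²·s⁻¹
  (c) m²·s⁻²·K⁻¹
  (d) [kg·m⁻¹·s⁻²] · [m³] = kg·m²·s⁻²
Only (a) matches m²·s⁻².

(a)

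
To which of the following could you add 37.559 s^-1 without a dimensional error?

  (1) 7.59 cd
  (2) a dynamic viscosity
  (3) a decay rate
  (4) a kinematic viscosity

(3)

Reference: s⁻¹.
Each option:
  (1) cd
  (2) [dynamic viscosity] = kg·m⁻¹·s⁻¹
  (3) [decay rate] = s⁻¹  ← same
  (4) [kinematic viscosity] = m²·s⁻¹
Only (3) matches s⁻¹.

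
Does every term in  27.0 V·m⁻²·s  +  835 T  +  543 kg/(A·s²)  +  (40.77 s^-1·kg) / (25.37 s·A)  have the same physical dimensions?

Work out the base dimensions of each:
  27.0 V·m⁻²·s:  V·s·m⁻² = J·C⁻¹·s·m⁻² = kg·s⁻²·A⁻¹
  835 T:  T = Wb·m⁻² = kg·s⁻²·A⁻¹
  543 kg/(A·s²):  kg·s⁻²·A⁻¹
  (40.77 s^-1·kg) / (25.37 s·A):  [kg·s⁻¹] / [s·A] = kg·s⁻²·A⁻¹
Every term reduces to kg·s⁻²·A⁻¹.

Yes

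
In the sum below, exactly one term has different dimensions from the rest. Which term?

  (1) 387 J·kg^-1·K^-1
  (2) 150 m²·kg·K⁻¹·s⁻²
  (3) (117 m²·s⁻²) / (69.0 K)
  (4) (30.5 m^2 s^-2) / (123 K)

(2)

Expand each in SI base units:
  (1) J·kg⁻¹·K⁻¹ = N·m·kg⁻¹·K⁻¹ = m²·s⁻²·K⁻¹
  (2) kg·m²·s⁻²·K⁻¹
  (3) [m²·s⁻²] / [K] = m²·s⁻²·K⁻¹
  (4) [m²·s⁻²] / [K] = m²·s⁻²·K⁻¹
All reduce to m²·s⁻²·K⁻¹ except (2), which is kg·m²·s⁻²·K⁻¹.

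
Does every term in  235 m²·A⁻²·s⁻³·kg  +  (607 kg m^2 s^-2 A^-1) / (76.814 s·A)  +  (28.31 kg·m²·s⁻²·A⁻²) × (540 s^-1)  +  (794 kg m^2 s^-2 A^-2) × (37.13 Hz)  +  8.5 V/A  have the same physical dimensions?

Reduce each to base SI dimensions:
  235 m²·A⁻²·s⁻³·kg:  kg·m²·s⁻³·A⁻²
  (607 kg m^2 s^-2 A^-1) / (76.814 s·A):  [kg·m²·s⁻²·A⁻¹] / [s·A] = kg·m²·s⁻³·A⁻²
  (28.31 kg·m²·s⁻²·A⁻²) × (540 s^-1):  [kg·m²·s⁻²·A⁻²] · [s⁻¹] = kg·m²·s⁻³·A⁻²
  (794 kg m^2 s^-2 A^-2) × (37.13 Hz):  [kg·m²·s⁻²·A⁻²] · [s⁻¹] = kg·m²·s⁻³·A⁻²
  8.5 V/A:  V·A⁻¹ = J·C⁻¹·A⁻¹ = kg·m²·s⁻³·A⁻²
Every term reduces to kg·m²·s⁻³·A⁻².

Yes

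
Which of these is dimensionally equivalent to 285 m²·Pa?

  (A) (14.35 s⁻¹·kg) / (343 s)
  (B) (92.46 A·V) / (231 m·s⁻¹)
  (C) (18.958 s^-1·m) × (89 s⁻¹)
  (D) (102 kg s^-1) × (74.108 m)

Reference: Pa·m² = N·m⁻²·m² = kg·m·s⁻².
Each option:
  (A) [kg·s⁻¹] / [s] = kg·s⁻²
  (B) [kg·m²·s⁻³] / [m·s⁻¹] = kg·m·s⁻²  ← same
  (C) [m·s⁻¹] · [s⁻¹] = m·s⁻²
  (D) [kg·s⁻¹] · [m] = kg·m·s⁻¹
Only (B) matches kg·m·s⁻².

(B)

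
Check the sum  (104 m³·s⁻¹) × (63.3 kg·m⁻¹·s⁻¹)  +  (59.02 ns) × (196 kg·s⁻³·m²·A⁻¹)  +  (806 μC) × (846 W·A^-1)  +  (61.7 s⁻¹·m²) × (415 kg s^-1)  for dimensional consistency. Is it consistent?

No

Reduce each to base SI dimensions:
  (104 m³·s⁻¹) × (63.3 kg·m⁻¹·s⁻¹):  [m³·s⁻¹] · [kg·m⁻¹·s⁻¹] = kg·m²·s⁻²
  (59.02 ns) × (196 kg·s⁻³·m²·A⁻¹):  [s] · [kg·m²·s⁻³·A⁻¹] = kg·m²·s⁻²·A⁻¹
  (806 μC) × (846 W·A^-1):  [s·A] · [kg·m²·s⁻³·A⁻¹] = kg·m²·s⁻²
  (61.7 s⁻¹·m²) × (415 kg s^-1):  [m²·s⁻¹] · [kg·s⁻¹] = kg·m²·s⁻²
The terms do not share a single dimension (kg·m²·s⁻² vs kg·m²·s⁻²·A⁻¹).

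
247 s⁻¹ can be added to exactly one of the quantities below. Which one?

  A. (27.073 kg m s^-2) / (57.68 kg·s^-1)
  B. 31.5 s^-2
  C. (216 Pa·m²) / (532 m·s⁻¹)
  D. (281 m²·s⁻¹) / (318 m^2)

D.

Reference: s⁻¹.
Each option:
  A. [kg·m·s⁻²] / [kg·s⁻¹] = m·s⁻¹
  B. s⁻²
  C. [kg·m·s⁻²] / [m·s⁻¹] = kg·s⁻¹
  D. [m²·s⁻¹] / [m²] = s⁻¹  ← same
Only D. matches s⁻¹.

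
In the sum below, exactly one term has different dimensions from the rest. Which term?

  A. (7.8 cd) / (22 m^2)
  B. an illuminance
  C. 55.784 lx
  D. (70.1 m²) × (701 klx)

Reduce each to base SI dimensions:
  A. [cd] / [m²] = m⁻²·cd
  B. [illuminance] = m⁻²·cd
  C. lx = lm·m⁻² = m⁻²·cd
  D. [m²] · [m⁻²·cd] = cd
All reduce to m⁻²·cd except D., which is cd.

D.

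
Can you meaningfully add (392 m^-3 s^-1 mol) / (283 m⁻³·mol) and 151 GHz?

Yes

Expand each in SI base units:
  (392 m^-3 s^-1 mol) / (283 m⁻³·mol):  [m⁻³·s⁻¹·mol] / [m⁻³·mol] = s⁻¹
  151 GHz:  Hz = s⁻¹
Both are s⁻¹, so they have the same dimensions and can be added.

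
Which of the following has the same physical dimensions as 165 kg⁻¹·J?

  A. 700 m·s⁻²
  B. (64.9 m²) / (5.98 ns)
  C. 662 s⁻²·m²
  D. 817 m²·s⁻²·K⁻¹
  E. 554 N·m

Reference: J·kg⁻¹ = N·m·kg⁻¹ = m²·s⁻².
Each option:
  A. m·s⁻²
  B. [m²] / [s] = m²·s⁻¹
  C. m²·s⁻²  ← same
  D. m²·s⁻²·K⁻¹
  E. N·m = kg·m·s⁻²·m = kg·m²·s⁻²
Only C. matches m²·s⁻².

C.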